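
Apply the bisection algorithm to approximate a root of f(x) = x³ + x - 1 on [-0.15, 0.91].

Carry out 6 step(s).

f(x) = x³ + x - 1
Initial interval: [-0.15, 0.91]

Iteration 1:
  c_1 = (-0.150000 + 0.910000)/2 = 0.380000
  f(c_1) = f(0.380000) = -0.565128
  f(a) × f(c) ≥ 0, new interval: [0.380000, 0.910000]
Iteration 2:
  c_2 = (0.380000 + 0.910000)/2 = 0.645000
  f(c_2) = f(0.645000) = -0.086664
  f(a) × f(c) ≥ 0, new interval: [0.645000, 0.910000]
Iteration 3:
  c_3 = (0.645000 + 0.910000)/2 = 0.777500
  f(c_3) = f(0.777500) = 0.247504
  f(a) × f(c) < 0, new interval: [0.645000, 0.777500]
Iteration 4:
  c_4 = (0.645000 + 0.777500)/2 = 0.711250
  f(c_4) = f(0.711250) = 0.071055
  f(a) × f(c) < 0, new interval: [0.645000, 0.711250]
Iteration 5:
  c_5 = (0.645000 + 0.711250)/2 = 0.678125
  f(c_5) = f(0.678125) = -0.010037
  f(a) × f(c) ≥ 0, new interval: [0.678125, 0.711250]
Iteration 6:
  c_6 = (0.678125 + 0.711250)/2 = 0.694688
  f(c_6) = f(0.694688) = 0.029937
  f(a) × f(c) < 0, new interval: [0.678125, 0.694688]

After 6 iteration(s), the approximation is c_6 = 0.694688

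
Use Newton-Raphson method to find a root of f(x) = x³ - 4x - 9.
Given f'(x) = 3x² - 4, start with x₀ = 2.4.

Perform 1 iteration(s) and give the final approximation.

f(x) = x³ - 4x - 9
f'(x) = 3x² - 4
x₀ = 2.4

Newton-Raphson formula: x_{n+1} = x_n - f(x_n)/f'(x_n)

Iteration 1:
  f(2.400000) = -4.776000
  f'(2.400000) = 13.280000
  x_1 = 2.400000 - (-4.776000)/13.280000 = 2.759639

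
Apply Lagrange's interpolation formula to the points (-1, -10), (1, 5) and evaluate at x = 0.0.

Lagrange interpolation formula:
P(x) = Σ yᵢ × Lᵢ(x)
where Lᵢ(x) = Π_{j≠i} (x - xⱼ)/(xᵢ - xⱼ)

L_0(0.0) = (0.0 - 1)/(-1 - 1) = 0.500000
L_1(0.0) = (0.0 - (-1))/(1 - (-1)) = 0.500000

P(0.0) = (-10)×L_0(0.0) + 5×L_1(0.0)
P(0.0) = -2.500000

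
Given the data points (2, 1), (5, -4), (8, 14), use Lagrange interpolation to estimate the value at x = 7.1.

Lagrange interpolation formula:
P(x) = Σ yᵢ × Lᵢ(x)
where Lᵢ(x) = Π_{j≠i} (x - xⱼ)/(xᵢ - xⱼ)

L_0(7.1) = (7.1 - 5)/(2 - 5) × (7.1 - 8)/(2 - 8) = -0.105000
L_1(7.1) = (7.1 - 2)/(5 - 2) × (7.1 - 8)/(5 - 8) = 0.510000
L_2(7.1) = (7.1 - 2)/(8 - 2) × (7.1 - 5)/(8 - 5) = 0.595000

P(7.1) = 1×L_0(7.1) + (-4)×L_1(7.1) + 14×L_2(7.1)
P(7.1) = 6.185000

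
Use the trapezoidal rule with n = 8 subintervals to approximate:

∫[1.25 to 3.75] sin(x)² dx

f(x) = sin(x)²
a = 1.25, b = 3.75, n = 8
h = (b - a)/n = 0.312500

Trapezoidal rule: (h/2)[f(x₀) + 2f(x₁) + 2f(x₂) + ... + f(xₙ)]

x_0 = 1.2500, f(x_0) = 0.900572, coefficient = 1
x_1 = 1.5625, f(x_1) = 0.999931, coefficient = 2
x_2 = 1.8750, f(x_2) = 0.910280, coefficient = 2
x_3 = 2.1875, f(x_3) = 0.665512, coefficient = 2
x_4 = 2.5000, f(x_4) = 0.358169, coefficient = 2
x_5 = 2.8125, f(x_5) = 0.104448, coefficient = 2
x_6 = 3.1250, f(x_6) = 0.000275, coefficient = 2
x_7 = 3.4375, f(x_7) = 0.085035, coefficient = 2
x_8 = 3.7500, f(x_8) = 0.326682, coefficient = 1

I ≈ (0.312500/2) × 7.474555 = 1.167899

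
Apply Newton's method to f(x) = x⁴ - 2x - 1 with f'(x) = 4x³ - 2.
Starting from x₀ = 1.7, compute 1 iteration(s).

f(x) = x⁴ - 2x - 1
f'(x) = 4x³ - 2
x₀ = 1.7

Newton-Raphson formula: x_{n+1} = x_n - f(x_n)/f'(x_n)

Iteration 1:
  f(1.700000) = 3.952100
  f'(1.700000) = 17.652000
  x_1 = 1.700000 - 3.952100/17.652000 = 1.476110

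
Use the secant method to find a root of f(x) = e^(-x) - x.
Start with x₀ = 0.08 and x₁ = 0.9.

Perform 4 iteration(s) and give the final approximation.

f(x) = e^(-x) - x
x₀ = 0.08, x₁ = 0.9

Secant formula: x_{n+1} = x_n - f(x_n)(x_n - x_{n-1})/(f(x_n) - f(x_{n-1}))

Iteration 1:
  f(0.080000) = 0.843116
  f(0.900000) = -0.493430
  x_2 = 0.900000 - (-0.493430)×(0.900000 - 0.080000)/(-0.493430 - 0.843116)
       = 0.597270
Iteration 2:
  f(0.900000) = -0.493430
  f(0.597270) = -0.046958
  x_3 = 0.597270 - (-0.046958)×(0.597270 - 0.900000)/(-0.046958 - (-0.493430))
       = 0.565430
Iteration 3:
  f(0.597270) = -0.046958
  f(0.565430) = 0.002686
  x_4 = 0.565430 - 0.002686×(0.565430 - 0.597270)/(0.002686 - (-0.046958))
       = 0.567153
Iteration 4:
  f(0.565430) = 0.002686
  f(0.567153) = -0.000015
  x_5 = 0.567153 - (-0.000015)×(0.567153 - 0.565430)/(-0.000015 - 0.002686)
       = 0.567143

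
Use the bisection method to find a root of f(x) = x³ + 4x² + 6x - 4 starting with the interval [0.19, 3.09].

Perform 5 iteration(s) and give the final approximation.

f(x) = x³ + 4x² + 6x - 4
Initial interval: [0.19, 3.09]

Iteration 1:
  c_1 = (0.190000 + 3.090000)/2 = 1.640000
  f(c_1) = f(1.640000) = 21.009344
  f(a) × f(c) < 0, new interval: [0.190000, 1.640000]
Iteration 2:
  c_2 = (0.190000 + 1.640000)/2 = 0.915000
  f(c_2) = f(0.915000) = 5.604961
  f(a) × f(c) < 0, new interval: [0.190000, 0.915000]
Iteration 3:
  c_3 = (0.190000 + 0.915000)/2 = 0.552500
  f(c_3) = f(0.552500) = 0.704679
  f(a) × f(c) < 0, new interval: [0.190000, 0.552500]
Iteration 4:
  c_4 = (0.190000 + 0.552500)/2 = 0.371250
  f(c_4) = f(0.371250) = -1.170026
  f(a) × f(c) ≥ 0, new interval: [0.371250, 0.552500]
Iteration 5:
  c_5 = (0.371250 + 0.552500)/2 = 0.461875
  f(c_5) = f(0.461875) = -0.276905
  f(a) × f(c) ≥ 0, new interval: [0.461875, 0.552500]

After 5 iteration(s), the approximation is c_5 = 0.461875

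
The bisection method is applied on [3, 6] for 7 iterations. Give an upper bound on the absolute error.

Bisection error bound: |error| ≤ (b-a)/2^n
|error| ≤ (6 - 3)/2^7 = 3/2^7
|error| ≤ 0.0234375000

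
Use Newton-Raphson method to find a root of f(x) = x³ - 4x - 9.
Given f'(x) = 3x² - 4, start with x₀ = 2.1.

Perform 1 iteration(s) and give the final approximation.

f(x) = x³ - 4x - 9
f'(x) = 3x² - 4
x₀ = 2.1

Newton-Raphson formula: x_{n+1} = x_n - f(x_n)/f'(x_n)

Iteration 1:
  f(2.100000) = -8.139000
  f'(2.100000) = 9.230000
  x_1 = 2.100000 - (-8.139000)/9.230000 = 2.981798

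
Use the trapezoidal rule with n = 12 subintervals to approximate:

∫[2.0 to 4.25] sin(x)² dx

f(x) = sin(x)²
a = 2.0, b = 4.25, n = 12
h = (b - a)/n = 0.187500

Trapezoidal rule: (h/2)[f(x₀) + 2f(x₁) + 2f(x₂) + ... + f(xₙ)]

x_0 = 2.0000, f(x_0) = 0.826822, coefficient = 1
x_1 = 2.1875, f(x_1) = 0.665512, coefficient = 2
x_2 = 2.3750, f(x_2) = 0.481199, coefficient = 2
x_3 = 2.5625, f(x_3) = 0.299499, coefficient = 2
x_4 = 2.7500, f(x_4) = 0.145665, coefficient = 2
x_5 = 2.9375, f(x_5) = 0.041079, coefficient = 2
x_6 = 3.1250, f(x_6) = 0.000275, coefficient = 2
x_7 = 3.3125, f(x_7) = 0.028926, coefficient = 2
x_8 = 3.5000, f(x_8) = 0.123049, coefficient = 2
x_9 = 3.6875, f(x_9) = 0.269562, coefficient = 2
x_10 = 3.8750, f(x_10) = 0.448103, coefficient = 2
x_11 = 4.0625, f(x_11) = 0.633856, coefficient = 2
x_12 = 4.2500, f(x_12) = 0.801006, coefficient = 1

I ≈ (0.187500/2) × 7.901278 = 0.740745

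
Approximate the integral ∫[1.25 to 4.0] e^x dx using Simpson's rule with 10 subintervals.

f(x) = e^x
a = 1.25, b = 4.0, n = 10
h = (b - a)/n = 0.275000

Simpson's rule: (h/3)[f(x₀) + 4f(x₁) + 2f(x₂) + ... + f(xₙ)]

x_0 = 1.2500, f(x_0) = 3.490343, coefficient = 1
x_1 = 1.5250, f(x_1) = 4.595144, coefficient = 4
x_2 = 1.8000, f(x_2) = 6.049647, coefficient = 2
x_3 = 2.0750, f(x_3) = 7.964546, coefficient = 4
x_4 = 2.3500, f(x_4) = 10.485570, coefficient = 2
x_5 = 2.6250, f(x_5) = 13.804574, coefficient = 4
x_6 = 2.9000, f(x_6) = 18.174145, coefficient = 2
x_7 = 3.1750, f(x_7) = 23.926820, coefficient = 4
x_8 = 3.4500, f(x_8) = 31.500392, coefficient = 2
x_9 = 3.7250, f(x_9) = 41.471233, coefficient = 4
x_10 = 4.0000, f(x_10) = 54.598150, coefficient = 1

I ≈ (0.275000/3) × 557.557270 = 51.109416
Exact value: 51.107807
Error: 0.001609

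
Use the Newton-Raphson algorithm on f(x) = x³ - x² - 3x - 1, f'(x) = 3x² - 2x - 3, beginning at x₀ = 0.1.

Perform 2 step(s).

f(x) = x³ - x² - 3x - 1
f'(x) = 3x² - 2x - 3
x₀ = 0.1

Newton-Raphson formula: x_{n+1} = x_n - f(x_n)/f'(x_n)

Iteration 1:
  f(0.100000) = -1.309000
  f'(0.100000) = -3.170000
  x_1 = 0.100000 - (-1.309000)/(-3.170000) = -0.312934
Iteration 2:
  f(-0.312934) = -0.189771
  f'(-0.312934) = -2.080350
  x_2 = -0.312934 - (-0.189771)/(-2.080350) = -0.404155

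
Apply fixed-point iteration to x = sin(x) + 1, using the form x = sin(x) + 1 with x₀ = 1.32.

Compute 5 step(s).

Equation: x = sin(x) + 1
Fixed-point form: x = sin(x) + 1
x₀ = 1.32

x_1 = g(1.320000) = 1.968715
x_2 = g(1.968715) = 1.921869
x_3 = g(1.921869) = 1.939004
x_4 = g(1.939004) = 1.932974
x_5 = g(1.932974) = 1.935127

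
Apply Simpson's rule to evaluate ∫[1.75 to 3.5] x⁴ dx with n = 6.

f(x) = x⁴
a = 1.75, b = 3.5, n = 6
h = (b - a)/n = 0.291667

Simpson's rule: (h/3)[f(x₀) + 4f(x₁) + 2f(x₂) + ... + f(xₙ)]

x_0 = 1.7500, f(x_0) = 9.378906, coefficient = 1
x_1 = 2.0417, f(x_1) = 17.375582, coefficient = 4
x_2 = 2.3333, f(x_2) = 29.641975, coefficient = 2
x_3 = 2.6250, f(x_3) = 47.480713, coefficient = 4
x_4 = 2.9167, f(x_4) = 72.368104, coefficient = 2
x_5 = 3.2083, f(x_5) = 105.954141, coefficient = 4
x_6 = 3.5000, f(x_6) = 150.062500, coefficient = 1

I ≈ (0.291667/3) × 1046.703306 = 101.762821
Exact value: 101.761133
Error: 0.001689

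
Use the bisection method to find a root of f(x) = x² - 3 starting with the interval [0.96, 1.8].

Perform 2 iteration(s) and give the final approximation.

f(x) = x² - 3
Initial interval: [0.96, 1.8]

Iteration 1:
  c_1 = (0.960000 + 1.800000)/2 = 1.380000
  f(c_1) = f(1.380000) = -1.095600
  f(a) × f(c) ≥ 0, new interval: [1.380000, 1.800000]
Iteration 2:
  c_2 = (1.380000 + 1.800000)/2 = 1.590000
  f(c_2) = f(1.590000) = -0.471900
  f(a) × f(c) ≥ 0, new interval: [1.590000, 1.800000]

After 2 iteration(s), the approximation is c_2 = 1.590000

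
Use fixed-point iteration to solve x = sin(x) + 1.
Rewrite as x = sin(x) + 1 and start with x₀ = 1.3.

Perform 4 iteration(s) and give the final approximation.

Equation: x = sin(x) + 1
Fixed-point form: x = sin(x) + 1
x₀ = 1.3

x_1 = g(1.300000) = 1.963558
x_2 = g(1.963558) = 1.923856
x_3 = g(1.923856) = 1.938319
x_4 = g(1.938319) = 1.933220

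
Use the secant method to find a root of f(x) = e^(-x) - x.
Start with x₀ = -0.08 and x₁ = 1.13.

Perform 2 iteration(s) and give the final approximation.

f(x) = e^(-x) - x
x₀ = -0.08, x₁ = 1.13

Secant formula: x_{n+1} = x_n - f(x_n)(x_n - x_{n-1})/(f(x_n) - f(x_{n-1}))

Iteration 1:
  f(-0.080000) = 1.163287
  f(1.130000) = -0.806967
  x_2 = 1.130000 - (-0.806967)×(1.130000 - (-0.080000))/(-0.806967 - 1.163287)
       = 0.634414
Iteration 2:
  f(1.130000) = -0.806967
  f(0.634414) = -0.104168
  x_3 = 0.634414 - (-0.104168)×(0.634414 - 1.130000)/(-0.104168 - (-0.806967))
       = 0.560959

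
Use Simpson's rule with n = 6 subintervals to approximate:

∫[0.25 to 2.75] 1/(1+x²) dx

f(x) = 1/(1+x²)
a = 0.25, b = 2.75, n = 6
h = (b - a)/n = 0.416667

Simpson's rule: (h/3)[f(x₀) + 4f(x₁) + 2f(x₂) + ... + f(xₙ)]

x_0 = 0.2500, f(x_0) = 0.941176, coefficient = 1
x_1 = 0.6667, f(x_1) = 0.692308, coefficient = 4
x_2 = 1.0833, f(x_2) = 0.460064, coefficient = 2
x_3 = 1.5000, f(x_3) = 0.307692, coefficient = 4
x_4 = 1.9167, f(x_4) = 0.213967, coefficient = 2
x_5 = 2.3333, f(x_5) = 0.155172, coefficient = 4
x_6 = 2.7500, f(x_6) = 0.116788, coefficient = 1

I ≈ (0.416667/3) × 7.026717 = 0.975933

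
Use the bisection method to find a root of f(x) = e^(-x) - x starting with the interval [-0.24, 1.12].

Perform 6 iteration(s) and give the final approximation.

f(x) = e^(-x) - x
Initial interval: [-0.24, 1.12]

Iteration 1:
  c_1 = (-0.240000 + 1.120000)/2 = 0.440000
  f(c_1) = f(0.440000) = 0.204036
  f(a) × f(c) ≥ 0, new interval: [0.440000, 1.120000]
Iteration 2:
  c_2 = (0.440000 + 1.120000)/2 = 0.780000
  f(c_2) = f(0.780000) = -0.321594
  f(a) × f(c) < 0, new interval: [0.440000, 0.780000]
Iteration 3:
  c_3 = (0.440000 + 0.780000)/2 = 0.610000
  f(c_3) = f(0.610000) = -0.066649
  f(a) × f(c) < 0, new interval: [0.440000, 0.610000]
Iteration 4:
  c_4 = (0.440000 + 0.610000)/2 = 0.525000
  f(c_4) = f(0.525000) = 0.066555
  f(a) × f(c) ≥ 0, new interval: [0.525000, 0.610000]
Iteration 5:
  c_5 = (0.525000 + 0.610000)/2 = 0.567500
  f(c_5) = f(0.567500) = -0.000559
  f(a) × f(c) < 0, new interval: [0.525000, 0.567500]
Iteration 6:
  c_6 = (0.525000 + 0.567500)/2 = 0.546250
  f(c_6) = f(0.546250) = 0.032867
  f(a) × f(c) ≥ 0, new interval: [0.546250, 0.567500]

After 6 iteration(s), the approximation is c_6 = 0.546250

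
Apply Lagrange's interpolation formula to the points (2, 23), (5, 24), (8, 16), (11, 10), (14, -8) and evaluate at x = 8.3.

Lagrange interpolation formula:
P(x) = Σ yᵢ × Lᵢ(x)
where Lᵢ(x) = Π_{j≠i} (x - xⱼ)/(xᵢ - xⱼ)

L_0(8.3) = (8.3 - 5)/(2 - 5) × (8.3 - 8)/(2 - 8) × (8.3 - 11)/(2 - 11) × (8.3 - 14)/(2 - 14) = 0.007838
L_1(8.3) = (8.3 - 2)/(5 - 2) × (8.3 - 8)/(5 - 8) × (8.3 - 11)/(5 - 11) × (8.3 - 14)/(5 - 14) = -0.059850
L_2(8.3) = (8.3 - 2)/(8 - 2) × (8.3 - 5)/(8 - 5) × (8.3 - 11)/(8 - 11) × (8.3 - 14)/(8 - 14) = 0.987525
L_3(8.3) = (8.3 - 2)/(11 - 2) × (8.3 - 5)/(11 - 5) × (8.3 - 8)/(11 - 8) × (8.3 - 14)/(11 - 14) = 0.073150
L_4(8.3) = (8.3 - 2)/(14 - 2) × (8.3 - 5)/(14 - 5) × (8.3 - 8)/(14 - 8) × (8.3 - 11)/(14 - 11) = -0.008663

P(8.3) = 23×L_0(8.3) + 24×L_1(8.3) + 16×L_2(8.3) + 10×L_3(8.3) + (-8)×L_4(8.3)
P(8.3) = 15.345062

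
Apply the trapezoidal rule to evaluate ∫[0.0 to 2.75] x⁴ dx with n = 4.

f(x) = x⁴
a = 0.0, b = 2.75, n = 4
h = (b - a)/n = 0.687500

Trapezoidal rule: (h/2)[f(x₀) + 2f(x₁) + 2f(x₂) + ... + f(xₙ)]

x_0 = 0.0000, f(x_0) = 0.000000, coefficient = 1
x_1 = 0.6875, f(x_1) = 0.223404, coefficient = 2
x_2 = 1.3750, f(x_2) = 3.574463, coefficient = 2
x_3 = 2.0625, f(x_3) = 18.095718, coefficient = 2
x_4 = 2.7500, f(x_4) = 57.191406, coefficient = 1

I ≈ (0.687500/2) × 100.978577 = 34.711386
Exact value: 31.455273
Error: 3.256112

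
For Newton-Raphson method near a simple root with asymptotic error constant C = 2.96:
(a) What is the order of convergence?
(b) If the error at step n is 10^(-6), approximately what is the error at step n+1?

(a) Newton-Raphson has quadratic (order 2) convergence near simple roots.
    This means |e_{n+1}| ≈ C|e_n|².

(b) With |e_n| = 10^(-6) and C = 2.96:
    |e_{n+1}| ≈ 2.96 × (10^(-6))² = 2.96 × 10^(-12)

(a) 2 (quadratic); (b) |e_{n+1}| ≈ 2.960e-12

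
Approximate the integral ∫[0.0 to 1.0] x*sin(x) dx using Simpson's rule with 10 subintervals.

f(x) = x*sin(x)
a = 0.0, b = 1.0, n = 10
h = (b - a)/n = 0.100000

Simpson's rule: (h/3)[f(x₀) + 4f(x₁) + 2f(x₂) + ... + f(xₙ)]

x_0 = 0.0000, f(x_0) = 0.000000, coefficient = 1
x_1 = 0.1000, f(x_1) = 0.009983, coefficient = 4
x_2 = 0.2000, f(x_2) = 0.039734, coefficient = 2
x_3 = 0.3000, f(x_3) = 0.088656, coefficient = 4
x_4 = 0.4000, f(x_4) = 0.155767, coefficient = 2
x_5 = 0.5000, f(x_5) = 0.239713, coefficient = 4
x_6 = 0.6000, f(x_6) = 0.338785, coefficient = 2
x_7 = 0.7000, f(x_7) = 0.450952, coefficient = 4
x_8 = 0.8000, f(x_8) = 0.573885, coefficient = 2
x_9 = 0.9000, f(x_9) = 0.704994, coefficient = 4
x_10 = 1.0000, f(x_10) = 0.841471, coefficient = 1

I ≈ (0.100000/3) × 9.035009 = 0.301167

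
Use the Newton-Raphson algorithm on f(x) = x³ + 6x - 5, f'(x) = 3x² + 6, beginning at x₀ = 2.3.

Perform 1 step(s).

f(x) = x³ + 6x - 5
f'(x) = 3x² + 6
x₀ = 2.3

Newton-Raphson formula: x_{n+1} = x_n - f(x_n)/f'(x_n)

Iteration 1:
  f(2.300000) = 20.967000
  f'(2.300000) = 21.870000
  x_1 = 2.300000 - 20.967000/21.870000 = 1.341289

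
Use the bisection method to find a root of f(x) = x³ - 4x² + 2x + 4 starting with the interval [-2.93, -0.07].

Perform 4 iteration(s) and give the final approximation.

f(x) = x³ - 4x² + 2x + 4
Initial interval: [-2.93, -0.07]

Iteration 1:
  c_1 = (-2.930000 + (-0.070000))/2 = -1.500000
  f(c_1) = f(-1.500000) = -11.375000
  f(a) × f(c) ≥ 0, new interval: [-1.500000, -0.070000]
Iteration 2:
  c_2 = (-1.500000 + (-0.070000))/2 = -0.785000
  f(c_2) = f(-0.785000) = -0.518637
  f(a) × f(c) ≥ 0, new interval: [-0.785000, -0.070000]
Iteration 3:
  c_3 = (-0.785000 + (-0.070000))/2 = -0.427500
  f(c_3) = f(-0.427500) = 2.335847
  f(a) × f(c) < 0, new interval: [-0.785000, -0.427500]
Iteration 4:
  c_4 = (-0.785000 + (-0.427500))/2 = -0.606250
  f(c_4) = f(-0.606250) = 1.094523
  f(a) × f(c) < 0, new interval: [-0.785000, -0.606250]

After 4 iteration(s), the approximation is c_4 = -0.606250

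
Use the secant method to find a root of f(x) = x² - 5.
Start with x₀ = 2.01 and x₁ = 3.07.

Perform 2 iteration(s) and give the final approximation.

f(x) = x² - 5
x₀ = 2.01, x₁ = 3.07

Secant formula: x_{n+1} = x_n - f(x_n)(x_n - x_{n-1})/(f(x_n) - f(x_{n-1}))

Iteration 1:
  f(2.010000) = -0.959900
  f(3.070000) = 4.424900
  x_2 = 3.070000 - 4.424900×(3.070000 - 2.010000)/(4.424900 - (-0.959900))
       = 2.198957
Iteration 2:
  f(3.070000) = 4.424900
  f(2.198957) = -0.164589
  x_3 = 2.198957 - (-0.164589)×(2.198957 - 3.070000)/(-0.164589 - 4.424900)
       = 2.230194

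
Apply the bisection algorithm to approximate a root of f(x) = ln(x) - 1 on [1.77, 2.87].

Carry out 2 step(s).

f(x) = ln(x) - 1
Initial interval: [1.77, 2.87]

Iteration 1:
  c_1 = (1.770000 + 2.870000)/2 = 2.320000
  f(c_1) = f(2.320000) = -0.158433
  f(a) × f(c) ≥ 0, new interval: [2.320000, 2.870000]
Iteration 2:
  c_2 = (2.320000 + 2.870000)/2 = 2.595000
  f(c_2) = f(2.595000) = -0.046413
  f(a) × f(c) ≥ 0, new interval: [2.595000, 2.870000]

After 2 iteration(s), the approximation is c_2 = 2.595000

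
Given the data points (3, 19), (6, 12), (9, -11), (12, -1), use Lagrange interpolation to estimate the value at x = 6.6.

Lagrange interpolation formula:
P(x) = Σ yᵢ × Lᵢ(x)
where Lᵢ(x) = Π_{j≠i} (x - xⱼ)/(xᵢ - xⱼ)

L_0(6.6) = (6.6 - 6)/(3 - 6) × (6.6 - 9)/(3 - 9) × (6.6 - 12)/(3 - 12) = -0.048000
L_1(6.6) = (6.6 - 3)/(6 - 3) × (6.6 - 9)/(6 - 9) × (6.6 - 12)/(6 - 12) = 0.864000
L_2(6.6) = (6.6 - 3)/(9 - 3) × (6.6 - 6)/(9 - 6) × (6.6 - 12)/(9 - 12) = 0.216000
L_3(6.6) = (6.6 - 3)/(12 - 3) × (6.6 - 6)/(12 - 6) × (6.6 - 9)/(12 - 9) = -0.032000

P(6.6) = 19×L_0(6.6) + 12×L_1(6.6) + (-11)×L_2(6.6) + (-1)×L_3(6.6)
P(6.6) = 7.112000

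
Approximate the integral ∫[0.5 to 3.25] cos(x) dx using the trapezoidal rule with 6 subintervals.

f(x) = cos(x)
a = 0.5, b = 3.25, n = 6
h = (b - a)/n = 0.458333

Trapezoidal rule: (h/2)[f(x₀) + 2f(x₁) + 2f(x₂) + ... + f(xₙ)]

x_0 = 0.5000, f(x_0) = 0.877583, coefficient = 1
x_1 = 0.9583, f(x_1) = 0.574885, coefficient = 2
x_2 = 1.4167, f(x_2) = 0.153520, coefficient = 2
x_3 = 1.8750, f(x_3) = -0.299534, coefficient = 2
x_4 = 2.3333, f(x_4) = -0.690758, coefficient = 2
x_5 = 2.7917, f(x_5) = -0.939398, coefficient = 2
x_6 = 3.2500, f(x_6) = -0.994130, coefficient = 1

I ≈ (0.458333/2) × -2.519117 = -0.577298
Exact value: -0.587621
Error: 0.010323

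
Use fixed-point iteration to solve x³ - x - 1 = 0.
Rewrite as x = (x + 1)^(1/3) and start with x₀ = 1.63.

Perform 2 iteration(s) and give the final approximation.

Equation: x³ - x - 1 = 0
Fixed-point form: x = (x + 1)^(1/3)
x₀ = 1.63

x_1 = g(1.630000) = 1.380337
x_2 = g(1.380337) = 1.335200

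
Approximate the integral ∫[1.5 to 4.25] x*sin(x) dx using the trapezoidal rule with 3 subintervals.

f(x) = x*sin(x)
a = 1.5, b = 4.25, n = 3
h = (b - a)/n = 0.916667

Trapezoidal rule: (h/2)[f(x₀) + 2f(x₁) + 2f(x₂) + ... + f(xₙ)]

x_0 = 1.5000, f(x_0) = 1.496242, coefficient = 1
x_1 = 2.4167, f(x_1) = 1.602443, coefficient = 2
x_2 = 3.3333, f(x_2) = -0.635227, coefficient = 2
x_3 = 4.2500, f(x_3) = -3.803705, coefficient = 1

I ≈ (0.916667/2) × -0.373029 = -0.170971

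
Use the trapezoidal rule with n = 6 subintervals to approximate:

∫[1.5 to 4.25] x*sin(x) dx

f(x) = x*sin(x)
a = 1.5, b = 4.25, n = 6
h = (b - a)/n = 0.458333

Trapezoidal rule: (h/2)[f(x₀) + 2f(x₁) + 2f(x₂) + ... + f(xₙ)]

x_0 = 1.5000, f(x_0) = 1.496242, coefficient = 1
x_1 = 1.9583, f(x_1) = 1.813109, coefficient = 2
x_2 = 2.4167, f(x_2) = 1.602443, coefficient = 2
x_3 = 2.8750, f(x_3) = 0.757407, coefficient = 2
x_4 = 3.3333, f(x_4) = -0.635227, coefficient = 2
x_5 = 3.7917, f(x_5) = -2.294889, coefficient = 2
x_6 = 4.2500, f(x_6) = -3.803705, coefficient = 1

I ≈ (0.458333/2) × 0.178226 = 0.040843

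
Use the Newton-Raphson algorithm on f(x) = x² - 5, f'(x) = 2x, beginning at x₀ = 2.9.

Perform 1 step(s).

f(x) = x² - 5
f'(x) = 2x
x₀ = 2.9

Newton-Raphson formula: x_{n+1} = x_n - f(x_n)/f'(x_n)

Iteration 1:
  f(2.900000) = 3.410000
  f'(2.900000) = 5.800000
  x_1 = 2.900000 - 3.410000/5.800000 = 2.312069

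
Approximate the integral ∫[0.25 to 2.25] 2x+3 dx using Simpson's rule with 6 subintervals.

f(x) = 2x+3
a = 0.25, b = 2.25, n = 6
h = (b - a)/n = 0.333333

Simpson's rule: (h/3)[f(x₀) + 4f(x₁) + 2f(x₂) + ... + f(xₙ)]

x_0 = 0.2500, f(x_0) = 3.500000, coefficient = 1
x_1 = 0.5833, f(x_1) = 4.166667, coefficient = 4
x_2 = 0.9167, f(x_2) = 4.833333, coefficient = 2
x_3 = 1.2500, f(x_3) = 5.500000, coefficient = 4
x_4 = 1.5833, f(x_4) = 6.166667, coefficient = 2
x_5 = 1.9167, f(x_5) = 6.833333, coefficient = 4
x_6 = 2.2500, f(x_6) = 7.500000, coefficient = 1

I ≈ (0.333333/3) × 99.000000 = 11.000000
Exact value: 11.000000
Error: 0.000000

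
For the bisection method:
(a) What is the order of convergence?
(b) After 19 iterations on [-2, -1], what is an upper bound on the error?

(a) Bisection has linear (order 1) convergence; the error is halved each step.

(b) Error bound = (b-a)/2^n = (-1 - (-2))/2^{19}
    = 1/2^{19}

(a) 1 (linear); (b) error ≤ 1.91e-06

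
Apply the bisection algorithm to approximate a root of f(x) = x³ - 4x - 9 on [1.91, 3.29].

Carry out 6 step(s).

f(x) = x³ - 4x - 9
Initial interval: [1.91, 3.29]

Iteration 1:
  c_1 = (1.910000 + 3.290000)/2 = 2.600000
  f(c_1) = f(2.600000) = -1.824000
  f(a) × f(c) ≥ 0, new interval: [2.600000, 3.290000]
Iteration 2:
  c_2 = (2.600000 + 3.290000)/2 = 2.945000
  f(c_2) = f(2.945000) = 4.762059
  f(a) × f(c) < 0, new interval: [2.600000, 2.945000]
Iteration 3:
  c_3 = (2.600000 + 2.945000)/2 = 2.772500
  f(c_3) = f(2.772500) = 1.221532
  f(a) × f(c) < 0, new interval: [2.600000, 2.772500]
Iteration 4:
  c_4 = (2.600000 + 2.772500)/2 = 2.686250
  f(c_4) = f(2.686250) = -0.361184
  f(a) × f(c) ≥ 0, new interval: [2.686250, 2.772500]
Iteration 5:
  c_5 = (2.686250 + 2.772500)/2 = 2.729375
  f(c_5) = f(2.729375) = 0.414946
  f(a) × f(c) < 0, new interval: [2.686250, 2.729375]
Iteration 6:
  c_6 = (2.686250 + 2.729375)/2 = 2.707813
  f(c_6) = f(2.707813) = 0.023104
  f(a) × f(c) < 0, new interval: [2.686250, 2.707813]

After 6 iteration(s), the approximation is c_6 = 2.707813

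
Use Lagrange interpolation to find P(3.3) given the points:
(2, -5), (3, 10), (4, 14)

Lagrange interpolation formula:
P(x) = Σ yᵢ × Lᵢ(x)
where Lᵢ(x) = Π_{j≠i} (x - xⱼ)/(xᵢ - xⱼ)

L_0(3.3) = (3.3 - 3)/(2 - 3) × (3.3 - 4)/(2 - 4) = -0.105000
L_1(3.3) = (3.3 - 2)/(3 - 2) × (3.3 - 4)/(3 - 4) = 0.910000
L_2(3.3) = (3.3 - 2)/(4 - 2) × (3.3 - 3)/(4 - 3) = 0.195000

P(3.3) = (-5)×L_0(3.3) + 10×L_1(3.3) + 14×L_2(3.3)
P(3.3) = 12.355000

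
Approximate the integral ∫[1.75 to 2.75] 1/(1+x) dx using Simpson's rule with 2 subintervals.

f(x) = 1/(1+x)
a = 1.75, b = 2.75, n = 2
h = (b - a)/n = 0.500000

Simpson's rule: (h/3)[f(x₀) + 4f(x₁) + 2f(x₂) + ... + f(xₙ)]

x_0 = 1.7500, f(x_0) = 0.363636, coefficient = 1
x_1 = 2.2500, f(x_1) = 0.307692, coefficient = 4
x_2 = 2.7500, f(x_2) = 0.266667, coefficient = 1

I ≈ (0.500000/3) × 1.861072 = 0.310179
Exact value: 0.310155
Error: 0.000024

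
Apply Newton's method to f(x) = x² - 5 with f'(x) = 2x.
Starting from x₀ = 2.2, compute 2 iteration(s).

f(x) = x² - 5
f'(x) = 2x
x₀ = 2.2

Newton-Raphson formula: x_{n+1} = x_n - f(x_n)/f'(x_n)

Iteration 1:
  f(2.200000) = -0.160000
  f'(2.200000) = 4.400000
  x_1 = 2.200000 - (-0.160000)/4.400000 = 2.236364
Iteration 2:
  f(2.236364) = 0.001322
  f'(2.236364) = 4.472727
  x_2 = 2.236364 - 0.001322/4.472727 = 2.236068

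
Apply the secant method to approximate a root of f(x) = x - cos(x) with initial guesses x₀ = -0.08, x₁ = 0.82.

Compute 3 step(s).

f(x) = x - cos(x)
x₀ = -0.08, x₁ = 0.82

Secant formula: x_{n+1} = x_n - f(x_n)(x_n - x_{n-1})/(f(x_n) - f(x_{n-1}))

Iteration 1:
  f(-0.080000) = -1.076802
  f(0.820000) = 0.137779
  x_2 = 0.820000 - 0.137779×(0.820000 - (-0.080000))/(0.137779 - (-1.076802))
       = 0.717906
Iteration 2:
  f(0.820000) = 0.137779
  f(0.717906) = -0.035278
  x_3 = 0.717906 - (-0.035278)×(0.717906 - 0.820000)/(-0.035278 - 0.137779)
       = 0.738718
Iteration 3:
  f(0.717906) = -0.035278
  f(0.738718) = -0.000614
  x_4 = 0.738718 - (-0.000614)×(0.738718 - 0.717906)/(-0.000614 - (-0.035278))
       = 0.739087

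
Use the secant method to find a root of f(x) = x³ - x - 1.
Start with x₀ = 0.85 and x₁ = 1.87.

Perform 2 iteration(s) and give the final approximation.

f(x) = x³ - x - 1
x₀ = 0.85, x₁ = 1.87

Secant formula: x_{n+1} = x_n - f(x_n)(x_n - x_{n-1})/(f(x_n) - f(x_{n-1}))

Iteration 1:
  f(0.850000) = -1.235875
  f(1.870000) = 3.669203
  x_2 = 1.870000 - 3.669203×(1.870000 - 0.850000)/(3.669203 - (-1.235875))
       = 1.106997
Iteration 2:
  f(1.870000) = 3.669203
  f(1.106997) = -0.750435
  x_3 = 1.106997 - (-0.750435)×(1.106997 - 1.870000)/(-0.750435 - 3.669203)
       = 1.236552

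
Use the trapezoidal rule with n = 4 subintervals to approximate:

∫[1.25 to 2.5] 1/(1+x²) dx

f(x) = 1/(1+x²)
a = 1.25, b = 2.5, n = 4
h = (b - a)/n = 0.312500

Trapezoidal rule: (h/2)[f(x₀) + 2f(x₁) + 2f(x₂) + ... + f(xₙ)]

x_0 = 1.2500, f(x_0) = 0.390244, coefficient = 1
x_1 = 1.5625, f(x_1) = 0.290579, coefficient = 2
x_2 = 1.8750, f(x_2) = 0.221453, coefficient = 2
x_3 = 2.1875, f(x_3) = 0.172856, coefficient = 2
x_4 = 2.5000, f(x_4) = 0.137931, coefficient = 1

I ≈ (0.312500/2) × 1.897952 = 0.296555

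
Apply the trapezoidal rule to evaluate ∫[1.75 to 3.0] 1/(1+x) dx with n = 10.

f(x) = 1/(1+x)
a = 1.75, b = 3.0, n = 10
h = (b - a)/n = 0.125000

Trapezoidal rule: (h/2)[f(x₀) + 2f(x₁) + 2f(x₂) + ... + f(xₙ)]

x_0 = 1.7500, f(x_0) = 0.363636, coefficient = 1
x_1 = 1.8750, f(x_1) = 0.347826, coefficient = 2
x_2 = 2.0000, f(x_2) = 0.333333, coefficient = 2
x_3 = 2.1250, f(x_3) = 0.320000, coefficient = 2
x_4 = 2.2500, f(x_4) = 0.307692, coefficient = 2
x_5 = 2.3750, f(x_5) = 0.296296, coefficient = 2
x_6 = 2.5000, f(x_6) = 0.285714, coefficient = 2
x_7 = 2.6250, f(x_7) = 0.275862, coefficient = 2
x_8 = 2.7500, f(x_8) = 0.266667, coefficient = 2
x_9 = 2.8750, f(x_9) = 0.258065, coefficient = 2
x_10 = 3.0000, f(x_10) = 0.250000, coefficient = 1

I ≈ (0.125000/2) × 5.996547 = 0.374784
Exact value: 0.374693
Error: 0.000091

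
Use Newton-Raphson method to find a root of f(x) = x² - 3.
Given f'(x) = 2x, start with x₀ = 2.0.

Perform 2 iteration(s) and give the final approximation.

f(x) = x² - 3
f'(x) = 2x
x₀ = 2.0

Newton-Raphson formula: x_{n+1} = x_n - f(x_n)/f'(x_n)

Iteration 1:
  f(2.000000) = 1.000000
  f'(2.000000) = 4.000000
  x_1 = 2.000000 - 1.000000/4.000000 = 1.750000
Iteration 2:
  f(1.750000) = 0.062500
  f'(1.750000) = 3.500000
  x_2 = 1.750000 - 0.062500/3.500000 = 1.732143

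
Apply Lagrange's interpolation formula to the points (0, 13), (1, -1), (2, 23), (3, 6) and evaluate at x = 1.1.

Lagrange interpolation formula:
P(x) = Σ yᵢ × Lᵢ(x)
where Lᵢ(x) = Π_{j≠i} (x - xⱼ)/(xᵢ - xⱼ)

L_0(1.1) = (1.1 - 1)/(0 - 1) × (1.1 - 2)/(0 - 2) × (1.1 - 3)/(0 - 3) = -0.028500
L_1(1.1) = (1.1 - 0)/(1 - 0) × (1.1 - 2)/(1 - 2) × (1.1 - 3)/(1 - 3) = 0.940500
L_2(1.1) = (1.1 - 0)/(2 - 0) × (1.1 - 1)/(2 - 1) × (1.1 - 3)/(2 - 3) = 0.104500
L_3(1.1) = (1.1 - 0)/(3 - 0) × (1.1 - 1)/(3 - 1) × (1.1 - 2)/(3 - 2) = -0.016500

P(1.1) = 13×L_0(1.1) + (-1)×L_1(1.1) + 23×L_2(1.1) + 6×L_3(1.1)
P(1.1) = 0.993500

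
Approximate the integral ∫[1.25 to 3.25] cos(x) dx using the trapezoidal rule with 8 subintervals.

f(x) = cos(x)
a = 1.25, b = 3.25, n = 8
h = (b - a)/n = 0.250000

Trapezoidal rule: (h/2)[f(x₀) + 2f(x₁) + 2f(x₂) + ... + f(xₙ)]

x_0 = 1.2500, f(x_0) = 0.315322, coefficient = 1
x_1 = 1.5000, f(x_1) = 0.070737, coefficient = 2
x_2 = 1.7500, f(x_2) = -0.178246, coefficient = 2
x_3 = 2.0000, f(x_3) = -0.416147, coefficient = 2
x_4 = 2.2500, f(x_4) = -0.628174, coefficient = 2
x_5 = 2.5000, f(x_5) = -0.801144, coefficient = 2
x_6 = 2.7500, f(x_6) = -0.924302, coefficient = 2
x_7 = 3.0000, f(x_7) = -0.989992, coefficient = 2
x_8 = 3.2500, f(x_8) = -0.994130, coefficient = 1

I ≈ (0.250000/2) × -8.413343 = -1.051668
Exact value: -1.057180
Error: 0.005512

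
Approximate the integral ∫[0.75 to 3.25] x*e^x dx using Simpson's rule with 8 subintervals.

f(x) = x*e^x
a = 0.75, b = 3.25, n = 8
h = (b - a)/n = 0.312500

Simpson's rule: (h/3)[f(x₀) + 4f(x₁) + 2f(x₂) + ... + f(xₙ)]

x_0 = 0.7500, f(x_0) = 1.587750, coefficient = 1
x_1 = 1.0625, f(x_1) = 3.074446, coefficient = 4
x_2 = 1.3750, f(x_2) = 5.438230, coefficient = 2
x_3 = 1.6875, f(x_3) = 9.122539, coefficient = 4
x_4 = 2.0000, f(x_4) = 14.778112, coefficient = 2
x_5 = 2.3125, f(x_5) = 23.355423, coefficient = 4
x_6 = 2.6250, f(x_6) = 36.237007, coefficient = 2
x_7 = 2.9375, f(x_7) = 55.426559, coefficient = 4
x_8 = 3.2500, f(x_8) = 83.818605, coefficient = 1

I ≈ (0.312500/3) × 562.228918 = 58.565512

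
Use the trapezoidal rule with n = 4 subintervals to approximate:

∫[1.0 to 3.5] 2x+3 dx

f(x) = 2x+3
a = 1.0, b = 3.5, n = 4
h = (b - a)/n = 0.625000

Trapezoidal rule: (h/2)[f(x₀) + 2f(x₁) + 2f(x₂) + ... + f(xₙ)]

x_0 = 1.0000, f(x_0) = 5.000000, coefficient = 1
x_1 = 1.6250, f(x_1) = 6.250000, coefficient = 2
x_2 = 2.2500, f(x_2) = 7.500000, coefficient = 2
x_3 = 2.8750, f(x_3) = 8.750000, coefficient = 2
x_4 = 3.5000, f(x_4) = 10.000000, coefficient = 1

I ≈ (0.625000/2) × 60.000000 = 18.750000
Exact value: 18.750000
Error: 0.000000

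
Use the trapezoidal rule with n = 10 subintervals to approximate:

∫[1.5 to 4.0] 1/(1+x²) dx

f(x) = 1/(1+x²)
a = 1.5, b = 4.0, n = 10
h = (b - a)/n = 0.250000

Trapezoidal rule: (h/2)[f(x₀) + 2f(x₁) + 2f(x₂) + ... + f(xₙ)]

x_0 = 1.5000, f(x_0) = 0.307692, coefficient = 1
x_1 = 1.7500, f(x_1) = 0.246154, coefficient = 2
x_2 = 2.0000, f(x_2) = 0.200000, coefficient = 2
x_3 = 2.2500, f(x_3) = 0.164948, coefficient = 2
x_4 = 2.5000, f(x_4) = 0.137931, coefficient = 2
x_5 = 2.7500, f(x_5) = 0.116788, coefficient = 2
x_6 = 3.0000, f(x_6) = 0.100000, coefficient = 2
x_7 = 3.2500, f(x_7) = 0.086486, coefficient = 2
x_8 = 3.5000, f(x_8) = 0.075472, coefficient = 2
x_9 = 3.7500, f(x_9) = 0.066390, coefficient = 2
x_10 = 4.0000, f(x_10) = 0.058824, coefficient = 1

I ≈ (0.250000/2) × 2.754856 = 0.344357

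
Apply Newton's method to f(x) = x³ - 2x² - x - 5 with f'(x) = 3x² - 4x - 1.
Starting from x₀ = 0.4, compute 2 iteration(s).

f(x) = x³ - 2x² - x - 5
f'(x) = 3x² - 4x - 1
x₀ = 0.4

Newton-Raphson formula: x_{n+1} = x_n - f(x_n)/f'(x_n)

Iteration 1:
  f(0.400000) = -5.656000
  f'(0.400000) = -2.120000
  x_1 = 0.400000 - (-5.656000)/(-2.120000) = -2.267925
Iteration 2:
  f(-2.267925) = -24.684067
  f'(-2.267925) = 23.502143
  x_2 = -2.267925 - (-24.684067)/23.502143 = -1.217634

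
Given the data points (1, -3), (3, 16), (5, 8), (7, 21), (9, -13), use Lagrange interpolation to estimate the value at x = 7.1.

Lagrange interpolation formula:
P(x) = Σ yᵢ × Lᵢ(x)
where Lᵢ(x) = Π_{j≠i} (x - xⱼ)/(xᵢ - xⱼ)

L_0(7.1) = (7.1 - 3)/(1 - 3) × (7.1 - 5)/(1 - 5) × (7.1 - 7)/(1 - 7) × (7.1 - 9)/(1 - 9) = -0.004260
L_1(7.1) = (7.1 - 1)/(3 - 1) × (7.1 - 5)/(3 - 5) × (7.1 - 7)/(3 - 7) × (7.1 - 9)/(3 - 9) = 0.025353
L_2(7.1) = (7.1 - 1)/(5 - 1) × (7.1 - 3)/(5 - 3) × (7.1 - 7)/(5 - 7) × (7.1 - 9)/(5 - 9) = -0.074248
L_3(7.1) = (7.1 - 1)/(7 - 1) × (7.1 - 3)/(7 - 3) × (7.1 - 5)/(7 - 5) × (7.1 - 9)/(7 - 9) = 1.039478
L_4(7.1) = (7.1 - 1)/(9 - 1) × (7.1 - 3)/(9 - 3) × (7.1 - 5)/(9 - 5) × (7.1 - 7)/(9 - 7) = 0.013677

P(7.1) = (-3)×L_0(7.1) + 16×L_1(7.1) + 8×L_2(7.1) + 21×L_3(7.1) + (-13)×L_4(7.1)
P(7.1) = 21.475678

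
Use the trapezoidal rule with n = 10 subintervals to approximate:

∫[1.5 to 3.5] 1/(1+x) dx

f(x) = 1/(1+x)
a = 1.5, b = 3.5, n = 10
h = (b - a)/n = 0.200000

Trapezoidal rule: (h/2)[f(x₀) + 2f(x₁) + 2f(x₂) + ... + f(xₙ)]

x_0 = 1.5000, f(x_0) = 0.400000, coefficient = 1
x_1 = 1.7000, f(x_1) = 0.370370, coefficient = 2
x_2 = 1.9000, f(x_2) = 0.344828, coefficient = 2
x_3 = 2.1000, f(x_3) = 0.322581, coefficient = 2
x_4 = 2.3000, f(x_4) = 0.303030, coefficient = 2
x_5 = 2.5000, f(x_5) = 0.285714, coefficient = 2
x_6 = 2.7000, f(x_6) = 0.270270, coefficient = 2
x_7 = 2.9000, f(x_7) = 0.256410, coefficient = 2
x_8 = 3.1000, f(x_8) = 0.243902, coefficient = 2
x_9 = 3.3000, f(x_9) = 0.232558, coefficient = 2
x_10 = 3.5000, f(x_10) = 0.222222, coefficient = 1

I ≈ (0.200000/2) × 5.881551 = 0.588155
Exact value: 0.587787
Error: 0.000368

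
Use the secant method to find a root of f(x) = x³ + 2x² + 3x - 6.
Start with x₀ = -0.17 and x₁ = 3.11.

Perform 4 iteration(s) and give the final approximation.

f(x) = x³ + 2x² + 3x - 6
x₀ = -0.17, x₁ = 3.11

Secant formula: x_{n+1} = x_n - f(x_n)(x_n - x_{n-1})/(f(x_n) - f(x_{n-1}))

Iteration 1:
  f(-0.170000) = -6.457113
  f(3.110000) = 52.754431
  x_2 = 3.110000 - 52.754431×(3.110000 - (-0.170000))/(52.754431 - (-6.457113))
       = 0.187689
Iteration 2:
  f(3.110000) = 52.754431
  f(0.187689) = -5.359866
  x_3 = 0.187689 - (-5.359866)×(0.187689 - 3.110000)/(-5.359866 - 52.754431)
       = 0.457213
Iteration 3:
  f(0.187689) = -5.359866
  f(0.457213) = -4.114695
  x_4 = 0.457213 - (-4.114695)×(0.457213 - 0.187689)/(-4.114695 - (-5.359866))
       = 1.347861
Iteration 4:
  f(0.457213) = -4.114695
  f(1.347861) = 4.125741
  x_5 = 1.347861 - 4.125741×(1.347861 - 0.457213)/(4.125741 - (-4.114695))
       = 0.901940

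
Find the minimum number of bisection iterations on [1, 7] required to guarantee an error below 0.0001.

We need (b-a)/2^n ≤ 0.0001
(7 - 1)/2^n ≤ 0.0001
6/2^n ≤ 0.0001
2^n ≥ 60000
n ≥ log₂(60000) = 15.87
n ≥ 16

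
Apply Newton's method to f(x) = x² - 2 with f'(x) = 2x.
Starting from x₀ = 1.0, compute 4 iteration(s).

f(x) = x² - 2
f'(x) = 2x
x₀ = 1.0

Newton-Raphson formula: x_{n+1} = x_n - f(x_n)/f'(x_n)

Iteration 1:
  f(1.000000) = -1.000000
  f'(1.000000) = 2.000000
  x_1 = 1.000000 - (-1.000000)/2.000000 = 1.500000
Iteration 2:
  f(1.500000) = 0.250000
  f'(1.500000) = 3.000000
  x_2 = 1.500000 - 0.250000/3.000000 = 1.416667
Iteration 3:
  f(1.416667) = 0.006944
  f'(1.416667) = 2.833333
  x_3 = 1.416667 - 0.006944/2.833333 = 1.414216
Iteration 4:
  f(1.414216) = 0.000006
  f'(1.414216) = 2.828431
  x_4 = 1.414216 - 0.000006/2.828431 = 1.414214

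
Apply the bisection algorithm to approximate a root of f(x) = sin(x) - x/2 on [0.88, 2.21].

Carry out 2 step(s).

f(x) = sin(x) - x/2
Initial interval: [0.88, 2.21]

Iteration 1:
  c_1 = (0.880000 + 2.210000)/2 = 1.545000
  f(c_1) = f(1.545000) = 0.227167
  f(a) × f(c) ≥ 0, new interval: [1.545000, 2.210000]
Iteration 2:
  c_2 = (1.545000 + 2.210000)/2 = 1.877500
  f(c_2) = f(1.877500) = 0.014584
  f(a) × f(c) ≥ 0, new interval: [1.877500, 2.210000]

After 2 iteration(s), the approximation is c_2 = 1.877500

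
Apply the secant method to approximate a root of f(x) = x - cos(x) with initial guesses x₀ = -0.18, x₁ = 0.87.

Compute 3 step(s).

f(x) = x - cos(x)
x₀ = -0.18, x₁ = 0.87

Secant formula: x_{n+1} = x_n - f(x_n)(x_n - x_{n-1})/(f(x_n) - f(x_{n-1}))

Iteration 1:
  f(-0.180000) = -1.163844
  f(0.870000) = 0.225173
  x_2 = 0.870000 - 0.225173×(0.870000 - (-0.180000))/(0.225173 - (-1.163844))
       = 0.699785
Iteration 2:
  f(0.870000) = 0.225173
  f(0.699785) = -0.065196
  x_3 = 0.699785 - (-0.065196)×(0.699785 - 0.870000)/(-0.065196 - 0.225173)
       = 0.738003
Iteration 3:
  f(0.699785) = -0.065196
  f(0.738003) = -0.001811
  x_4 = 0.738003 - (-0.001811)×(0.738003 - 0.699785)/(-0.001811 - (-0.065196))
       = 0.739095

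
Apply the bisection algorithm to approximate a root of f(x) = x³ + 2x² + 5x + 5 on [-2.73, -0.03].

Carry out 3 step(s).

f(x) = x³ + 2x² + 5x + 5
Initial interval: [-2.73, -0.03]

Iteration 1:
  c_1 = (-2.730000 + (-0.030000))/2 = -1.380000
  f(c_1) = f(-1.380000) = -0.719272
  f(a) × f(c) ≥ 0, new interval: [-1.380000, -0.030000]
Iteration 2:
  c_2 = (-1.380000 + (-0.030000))/2 = -0.705000
  f(c_2) = f(-0.705000) = 2.118647
  f(a) × f(c) < 0, new interval: [-1.380000, -0.705000]
Iteration 3:
  c_3 = (-1.380000 + (-0.705000))/2 = -1.042500
  f(c_3) = f(-1.042500) = 0.828117
  f(a) × f(c) < 0, new interval: [-1.380000, -1.042500]

After 3 iteration(s), the approximation is c_3 = -1.042500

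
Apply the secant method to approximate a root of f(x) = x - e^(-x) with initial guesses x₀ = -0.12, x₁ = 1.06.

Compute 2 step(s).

f(x) = x - e^(-x)
x₀ = -0.12, x₁ = 1.06

Secant formula: x_{n+1} = x_n - f(x_n)(x_n - x_{n-1})/(f(x_n) - f(x_{n-1}))

Iteration 1:
  f(-0.120000) = -1.247497
  f(1.060000) = 0.713544
  x_2 = 1.060000 - 0.713544×(1.060000 - (-0.120000))/(0.713544 - (-1.247497))
       = 0.630645
Iteration 2:
  f(1.060000) = 0.713544
  f(0.630645) = 0.098397
  x_3 = 0.630645 - 0.098397×(0.630645 - 1.060000)/(0.098397 - 0.713544)
       = 0.561967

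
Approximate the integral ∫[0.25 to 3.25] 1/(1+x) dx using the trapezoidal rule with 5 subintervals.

f(x) = 1/(1+x)
a = 0.25, b = 3.25, n = 5
h = (b - a)/n = 0.600000

Trapezoidal rule: (h/2)[f(x₀) + 2f(x₁) + 2f(x₂) + ... + f(xₙ)]

x_0 = 0.2500, f(x_0) = 0.800000, coefficient = 1
x_1 = 0.8500, f(x_1) = 0.540541, coefficient = 2
x_2 = 1.4500, f(x_2) = 0.408163, coefficient = 2
x_3 = 2.0500, f(x_3) = 0.327869, coefficient = 2
x_4 = 2.6500, f(x_4) = 0.273973, coefficient = 2
x_5 = 3.2500, f(x_5) = 0.235294, coefficient = 1

I ≈ (0.600000/2) × 4.136385 = 1.240915
Exact value: 1.223775
Error: 0.017140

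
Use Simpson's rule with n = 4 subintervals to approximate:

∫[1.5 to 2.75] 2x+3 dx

f(x) = 2x+3
a = 1.5, b = 2.75, n = 4
h = (b - a)/n = 0.312500

Simpson's rule: (h/3)[f(x₀) + 4f(x₁) + 2f(x₂) + ... + f(xₙ)]

x_0 = 1.5000, f(x_0) = 6.000000, coefficient = 1
x_1 = 1.8125, f(x_1) = 6.625000, coefficient = 4
x_2 = 2.1250, f(x_2) = 7.250000, coefficient = 2
x_3 = 2.4375, f(x_3) = 7.875000, coefficient = 4
x_4 = 2.7500, f(x_4) = 8.500000, coefficient = 1

I ≈ (0.312500/3) × 87.000000 = 9.062500
Exact value: 9.062500
Error: 0.000000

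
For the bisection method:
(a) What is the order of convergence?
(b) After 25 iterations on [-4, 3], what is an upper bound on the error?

(a) Bisection has linear (order 1) convergence; the error is halved each step.

(b) Error bound = (b-a)/2^n = (3 - (-4))/2^{25}
    = 7/2^{25}

(a) 1 (linear); (b) error ≤ 2.09e-07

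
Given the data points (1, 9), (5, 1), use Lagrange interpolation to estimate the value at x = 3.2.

Lagrange interpolation formula:
P(x) = Σ yᵢ × Lᵢ(x)
where Lᵢ(x) = Π_{j≠i} (x - xⱼ)/(xᵢ - xⱼ)

L_0(3.2) = (3.2 - 5)/(1 - 5) = 0.450000
L_1(3.2) = (3.2 - 1)/(5 - 1) = 0.550000

P(3.2) = 9×L_0(3.2) + 1×L_1(3.2)
P(3.2) = 4.600000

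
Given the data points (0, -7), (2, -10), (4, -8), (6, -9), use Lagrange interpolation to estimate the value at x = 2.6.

Lagrange interpolation formula:
P(x) = Σ yᵢ × Lᵢ(x)
where Lᵢ(x) = Π_{j≠i} (x - xⱼ)/(xᵢ - xⱼ)

L_0(2.6) = (2.6 - 2)/(0 - 2) × (2.6 - 4)/(0 - 4) × (2.6 - 6)/(0 - 6) = -0.059500
L_1(2.6) = (2.6 - 0)/(2 - 0) × (2.6 - 4)/(2 - 4) × (2.6 - 6)/(2 - 6) = 0.773500
L_2(2.6) = (2.6 - 0)/(4 - 0) × (2.6 - 2)/(4 - 2) × (2.6 - 6)/(4 - 6) = 0.331500
L_3(2.6) = (2.6 - 0)/(6 - 0) × (2.6 - 2)/(6 - 2) × (2.6 - 4)/(6 - 4) = -0.045500

P(2.6) = (-7)×L_0(2.6) + (-10)×L_1(2.6) + (-8)×L_2(2.6) + (-9)×L_3(2.6)
P(2.6) = -9.561000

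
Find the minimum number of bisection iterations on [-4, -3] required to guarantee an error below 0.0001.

We need (b-a)/2^n ≤ 0.0001
(-3 - (-4))/2^n ≤ 0.0001
1/2^n ≤ 0.0001
2^n ≥ 10000
n ≥ log₂(10000) = 13.29
n ≥ 14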